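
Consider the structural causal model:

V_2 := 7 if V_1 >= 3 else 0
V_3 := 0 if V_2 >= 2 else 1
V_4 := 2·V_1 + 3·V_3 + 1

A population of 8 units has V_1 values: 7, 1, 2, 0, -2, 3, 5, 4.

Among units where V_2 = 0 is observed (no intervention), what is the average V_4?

Observing V_2=0 restricts to units where V_2's equation naturally yields 0: V_1 ∈ {1, 2, 0, -2}. In that subpopulation V_4 = 6, 8, 4, 0, mean 4.5.

4.5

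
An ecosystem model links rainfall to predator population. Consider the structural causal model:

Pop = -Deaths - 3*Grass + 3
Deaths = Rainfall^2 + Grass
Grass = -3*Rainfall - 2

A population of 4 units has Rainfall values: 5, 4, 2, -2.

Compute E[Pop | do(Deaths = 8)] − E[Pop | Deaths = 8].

Under do(Deaths=8), Deaths's equation is replaced by Deaths=8 for every unit. Per-unit Pop: 46, 37, 19, -17. Mean = 21.25.
Observing Deaths=8 restricts to units where Deaths's equation naturally yields 8: Rainfall ∈ {5, -2}. In that subpopulation Pop = 46, -17, mean 14.5.
Difference = 21.25 − 14.5 = 6.75.

6.75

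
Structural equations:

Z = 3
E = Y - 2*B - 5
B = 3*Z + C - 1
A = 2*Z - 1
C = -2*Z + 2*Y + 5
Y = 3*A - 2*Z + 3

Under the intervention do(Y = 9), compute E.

-46

The intervention breaks the incoming arrows to Y: Y = 3*A - 2*Z + 3 no longer applies, and Y = 9.
C = -2*Z + 2*Y + 5  [with Z=3, Y=9]  = 17
B = 3*Z + C - 1  [with Z=3, C=17]  = 25
E = Y - 2*B - 5  [with Y=9, B=25]  = -46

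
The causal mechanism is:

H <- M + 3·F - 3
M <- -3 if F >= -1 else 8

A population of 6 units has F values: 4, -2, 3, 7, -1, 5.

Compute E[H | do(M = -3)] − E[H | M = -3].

Every unit gets M=-3 under the intervention. H values become 6, -12, 3, 15, -9, 9; E[H|do(M=-3)] = 2.
Conditioning on M=-3 selects the 5 unit(s) with F ∈ {4, 3, 7, -1, 5}. Their H values: 6, 3, 15, -9, 9. Mean = 4.8.
Difference = 2 − 4.8 = -2.8.

-2.8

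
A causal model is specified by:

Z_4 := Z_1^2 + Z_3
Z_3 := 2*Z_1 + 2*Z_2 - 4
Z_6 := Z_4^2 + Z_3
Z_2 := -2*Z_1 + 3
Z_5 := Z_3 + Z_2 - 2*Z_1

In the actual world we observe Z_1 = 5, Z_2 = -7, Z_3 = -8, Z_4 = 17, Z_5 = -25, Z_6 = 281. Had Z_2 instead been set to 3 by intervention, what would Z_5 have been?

do(Z_2=3) replaces the equation Z_2 := -2*Z_1 + 3 with the constant Z_2 = 3.
Z_3 = 2*Z_1 + 2*Z_2 - 4  [with Z_1=5, Z_2=3]  = 12
Z_5 = Z_3 + Z_2 - 2*Z_1  [with Z_3=12, Z_2=3, Z_1=5]  = 5

5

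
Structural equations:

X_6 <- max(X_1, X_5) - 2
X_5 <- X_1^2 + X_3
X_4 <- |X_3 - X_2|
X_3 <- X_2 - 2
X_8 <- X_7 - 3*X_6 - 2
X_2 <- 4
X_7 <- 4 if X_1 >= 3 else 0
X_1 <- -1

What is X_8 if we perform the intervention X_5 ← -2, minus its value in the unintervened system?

do(X_5=-2) replaces the equation X_5 <- X_1^2 + X_3 with the constant X_5 = -2.
X_6 = max(X_1, X_5) - 2  [with X_1=-1, X_5=-2]  = -3
X_7 = 4 if X_1 >= 3 else 0  [with X_1=-1]  = 0
X_8 = X_7 - 3*X_6 - 2  [with X_7=0, X_6=-3]  = 7
Without intervention: X_3 = X_2 - 2  [with X_2=4]  = 2; X_5 = X_1^2 + X_3  [with X_1=-1, X_3=2]  = 3; X_6 = max(X_1, X_5) - 2  [with X_1=-1, X_5=3]  = 1; X_7 = 4 if X_1 >= 3 else 0  [with X_1=-1]  = 0; X_8 = X_7 - 3*X_6 - 2  [with X_7=0, X_6=1]  = -5.
Change = 7 − (-5) = 12.

12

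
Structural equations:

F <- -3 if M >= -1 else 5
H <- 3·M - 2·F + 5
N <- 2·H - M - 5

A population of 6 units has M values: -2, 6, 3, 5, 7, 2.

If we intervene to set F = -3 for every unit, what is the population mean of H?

do(F=-3) breaks F's dependence on M. With F=-3 fixed, H across the units is 5, 29, 20, 26, 32, 17, mean 21.5.

21.5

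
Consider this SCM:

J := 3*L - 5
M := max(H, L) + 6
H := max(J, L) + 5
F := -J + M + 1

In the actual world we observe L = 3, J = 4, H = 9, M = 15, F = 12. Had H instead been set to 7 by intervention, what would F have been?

do(H=7) replaces the equation H := max(J, L) + 5 with the constant H = 7.
J = 3*L - 5  [with L=3]  = 4
M = max(H, L) + 6  [with H=7, L=3]  = 13
F = -J + M + 1  [with J=4, M=13]  = 10

10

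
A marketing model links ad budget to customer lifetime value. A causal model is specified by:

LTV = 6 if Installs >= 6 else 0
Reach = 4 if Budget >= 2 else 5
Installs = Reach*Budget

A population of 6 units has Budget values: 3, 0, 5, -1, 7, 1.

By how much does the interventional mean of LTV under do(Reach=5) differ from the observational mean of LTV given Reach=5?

Every unit gets Reach=5 under the intervention. LTV values become 6, 0, 6, 0, 6, 0; E[LTV|do(Reach=5)] = 3.
Observing Reach=5 restricts to units where Reach's equation naturally yields 5: Budget ∈ {0, -1, 1}. In that subpopulation LTV = 0, 0, 0, mean 0.
Difference = 3 − 0 = 3.

3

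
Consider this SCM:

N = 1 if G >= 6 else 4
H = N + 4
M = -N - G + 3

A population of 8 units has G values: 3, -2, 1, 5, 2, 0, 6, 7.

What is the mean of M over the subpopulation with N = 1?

Observing N=1 restricts to units where N's equation naturally yields 1: G ∈ {6, 7}. In that subpopulation M = -4, -5, mean -4.5.

-4.5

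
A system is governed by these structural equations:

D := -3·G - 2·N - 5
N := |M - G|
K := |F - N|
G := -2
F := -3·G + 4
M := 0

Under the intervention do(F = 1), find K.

The intervention breaks the incoming arrows to F: F := -3·G + 4 no longer applies, and F = 1.
N = |M - G|  [with M=0, G=-2]  = 2
K = |F - N|  [with F=1, N=2]  = 1

1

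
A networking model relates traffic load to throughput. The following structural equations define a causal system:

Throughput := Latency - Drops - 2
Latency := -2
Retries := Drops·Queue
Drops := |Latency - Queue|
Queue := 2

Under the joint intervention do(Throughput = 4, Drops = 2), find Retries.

Under do(Throughput = 4, Drops = 2), each intervened variable's structural equation is replaced by its fixed value.
Retries = Drops·Queue  [with Drops=2, Queue=2]  = 4

4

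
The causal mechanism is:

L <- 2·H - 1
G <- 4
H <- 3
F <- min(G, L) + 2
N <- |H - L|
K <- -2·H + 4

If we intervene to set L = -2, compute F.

The intervention breaks the incoming arrows to L: L <- 2·H - 1 no longer applies, and L = -2.
F = min(G, L) + 2  [with G=4, L=-2]  = 0

0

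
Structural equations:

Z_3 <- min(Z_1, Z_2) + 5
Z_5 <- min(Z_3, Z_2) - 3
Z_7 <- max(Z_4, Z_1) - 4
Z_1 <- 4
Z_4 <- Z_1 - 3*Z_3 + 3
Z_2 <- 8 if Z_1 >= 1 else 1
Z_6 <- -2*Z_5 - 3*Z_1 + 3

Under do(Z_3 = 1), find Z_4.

4

The intervention breaks the incoming arrows to Z_3: Z_3 <- min(Z_1, Z_2) + 5 no longer applies, and Z_3 = 1.
Z_4 = Z_1 - 3*Z_3 + 3  [with Z_1=4, Z_3=1]  = 4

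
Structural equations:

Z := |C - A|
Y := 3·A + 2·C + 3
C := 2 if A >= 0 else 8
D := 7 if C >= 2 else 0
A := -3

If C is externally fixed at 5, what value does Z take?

do(C=5) replaces the equation C := 2 if A >= 0 else 8 with the constant C = 5.
Z = |C - A|  [with C=5, A=-3]  = 8

8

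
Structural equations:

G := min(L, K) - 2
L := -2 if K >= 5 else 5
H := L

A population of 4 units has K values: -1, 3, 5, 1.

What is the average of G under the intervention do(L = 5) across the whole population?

Every unit gets L=5 under the intervention. G values become -3, 1, 3, -1; E[G|do(L=5)] = 0.

0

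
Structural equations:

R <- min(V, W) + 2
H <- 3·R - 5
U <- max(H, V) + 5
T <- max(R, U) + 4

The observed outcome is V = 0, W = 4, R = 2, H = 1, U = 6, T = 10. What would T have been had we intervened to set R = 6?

The intervention breaks the incoming arrows to R: R <- min(V, W) + 2 no longer applies, and R = 6.
H = 3·R - 5  [with R=6]  = 13
U = max(H, V) + 5  [with H=13, V=0]  = 18
T = max(R, U) + 4  [with R=6, U=18]  = 22

22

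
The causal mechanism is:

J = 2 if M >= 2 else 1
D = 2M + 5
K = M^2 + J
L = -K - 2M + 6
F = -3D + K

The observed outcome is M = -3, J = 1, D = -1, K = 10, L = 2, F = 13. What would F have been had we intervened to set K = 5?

Under do(K=5), the mechanism K = M^2 + J is discarded; K is fixed at 5.
D = 2M + 5  [with M=-3]  = -1
F = -3D + K  [with D=-1, K=5]  = 8

8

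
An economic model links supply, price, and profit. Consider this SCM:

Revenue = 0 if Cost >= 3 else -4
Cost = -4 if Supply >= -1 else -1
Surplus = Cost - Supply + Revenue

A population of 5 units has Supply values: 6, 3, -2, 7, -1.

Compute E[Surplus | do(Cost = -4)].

-10.6

The intervention sets Cost=-4 in all 5 units regardless of Supply. Recomputing Surplus per unit gives -14, -11, -6, -15, -7; average -10.6.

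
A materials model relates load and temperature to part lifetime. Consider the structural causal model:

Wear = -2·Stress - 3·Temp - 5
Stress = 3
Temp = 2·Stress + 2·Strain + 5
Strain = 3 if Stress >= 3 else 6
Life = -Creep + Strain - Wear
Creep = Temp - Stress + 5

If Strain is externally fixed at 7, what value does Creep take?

Under do(Strain=7), the mechanism Strain = 3 if Stress >= 3 else 6 is discarded; Strain is fixed at 7.
Temp = 2·Stress + 2·Strain + 5  [with Stress=3, Strain=7]  = 25
Creep = Temp - Stress + 5  [with Temp=25, Stress=3]  = 27

27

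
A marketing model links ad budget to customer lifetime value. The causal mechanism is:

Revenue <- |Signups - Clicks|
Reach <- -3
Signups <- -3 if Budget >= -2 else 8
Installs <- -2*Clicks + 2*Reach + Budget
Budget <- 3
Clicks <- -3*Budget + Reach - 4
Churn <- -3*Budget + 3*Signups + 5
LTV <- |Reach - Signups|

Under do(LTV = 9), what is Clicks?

Under do(LTV=9), the mechanism LTV <- |Reach - Signups| is discarded; LTV is fixed at 9.
No directed path runs from LTV to Clicks, so Clicks keeps its natural value.
Clicks = -3*Budget + Reach - 4  [with Budget=3, Reach=-3]  = -16

-16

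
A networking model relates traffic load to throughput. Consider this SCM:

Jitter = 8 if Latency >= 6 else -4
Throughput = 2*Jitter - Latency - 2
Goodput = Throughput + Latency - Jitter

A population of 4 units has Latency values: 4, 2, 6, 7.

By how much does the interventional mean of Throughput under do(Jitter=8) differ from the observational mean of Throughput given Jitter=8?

1.75

do(Jitter=8) breaks Jitter's dependence on Latency. With Jitter=8 fixed, Throughput across the units is 10, 12, 8, 7, mean 9.25.
Observing Jitter=8 restricts to units where Jitter's equation naturally yields 8: Latency ∈ {6, 7}. In that subpopulation Throughput = 8, 7, mean 7.5.
Difference = 9.25 − 7.5 = 1.75.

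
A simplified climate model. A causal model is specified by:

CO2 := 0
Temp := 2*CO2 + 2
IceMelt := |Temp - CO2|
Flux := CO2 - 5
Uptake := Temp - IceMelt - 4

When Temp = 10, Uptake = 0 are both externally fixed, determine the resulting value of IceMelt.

10

Under do(Temp = 10, Uptake = 0), each intervened variable's structural equation is replaced by its fixed value.
IceMelt = |Temp - CO2|  [with Temp=10, CO2=0]  = 10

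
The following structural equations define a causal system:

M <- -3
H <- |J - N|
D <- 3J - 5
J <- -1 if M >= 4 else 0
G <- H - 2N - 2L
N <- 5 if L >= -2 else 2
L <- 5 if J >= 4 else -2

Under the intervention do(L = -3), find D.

Under do(L=-3), the mechanism L <- 5 if J >= 4 else -2 is discarded; L is fixed at -3.
Since D is not a descendant of the intervened variable, it is unaffected.
J = -1 if M >= 4 else 0  [with M=-3]  = 0
D = 3J - 5  [with J=0]  = -5

-5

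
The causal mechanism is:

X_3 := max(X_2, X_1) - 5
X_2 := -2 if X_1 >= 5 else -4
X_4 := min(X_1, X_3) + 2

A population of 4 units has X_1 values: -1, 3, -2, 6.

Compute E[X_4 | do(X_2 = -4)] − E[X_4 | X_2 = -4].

1.5

do(X_2=-4) breaks X_2's dependence on X_1. With X_2=-4 fixed, X_4 across the units is -4, 0, -5, 3, mean -1.5.
E[X_4|X_2=-4] averages over only the 3 units with X_2=-4 (X_1 = -1, 3, -2): X_4 = -4, 0, -5, mean -3.
Difference = -1.5 − (-3) = 1.5.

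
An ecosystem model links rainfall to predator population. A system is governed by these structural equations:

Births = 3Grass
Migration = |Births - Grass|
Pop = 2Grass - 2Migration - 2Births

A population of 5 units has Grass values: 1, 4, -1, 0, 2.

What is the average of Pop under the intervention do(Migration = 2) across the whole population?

-8.8

Every unit gets Migration=2 under the intervention. Pop values become -8, -20, 0, -4, -12; E[Pop|do(Migration=2)] = -8.8.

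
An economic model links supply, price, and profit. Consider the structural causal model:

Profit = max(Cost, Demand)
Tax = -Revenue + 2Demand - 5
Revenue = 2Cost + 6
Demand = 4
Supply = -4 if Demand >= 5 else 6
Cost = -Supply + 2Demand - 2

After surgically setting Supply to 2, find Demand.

4

Under do(Supply=2), the mechanism Supply = -4 if Demand >= 5 else 6 is discarded; Supply is fixed at 2.
Demand is not downstream of the intervention, so its value is determined by the original equations.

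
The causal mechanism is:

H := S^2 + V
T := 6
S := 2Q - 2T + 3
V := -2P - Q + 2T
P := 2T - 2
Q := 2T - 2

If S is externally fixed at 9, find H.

The intervention breaks the incoming arrows to S: S := 2Q - 2T + 3 no longer applies, and S = 9.
Q = 2T - 2  [with T=6]  = 10
P = 2T - 2  [with T=6]  = 10
V = -2P - Q + 2T  [with P=10, Q=10, T=6]  = -18
H = S^2 + V  [with S=9, V=-18]  = 63

63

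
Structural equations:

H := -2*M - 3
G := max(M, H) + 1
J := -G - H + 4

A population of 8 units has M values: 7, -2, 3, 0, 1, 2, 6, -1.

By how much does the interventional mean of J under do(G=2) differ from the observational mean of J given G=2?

5

The intervention sets G=2 in all 8 units regardless of M. Recomputing J per unit gives 19, 1, 11, 5, 7, 9, 17, 3; average 9.
Conditioning on G=2 selects the 2 unit(s) with M ∈ {-2, 1}. Their J values: 1, 7. Mean = 4.
Difference = 9 − 4 = 5.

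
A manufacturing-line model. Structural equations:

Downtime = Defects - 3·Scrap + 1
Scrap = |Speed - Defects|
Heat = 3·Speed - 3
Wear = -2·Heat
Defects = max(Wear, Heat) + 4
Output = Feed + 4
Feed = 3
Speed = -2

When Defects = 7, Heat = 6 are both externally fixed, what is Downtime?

Under do(Defects = 7, Heat = 6), each intervened variable's structural equation is replaced by its fixed value.
Scrap = |Speed - Defects|  [with Speed=-2, Defects=7]  = 9
Downtime = Defects - 3·Scrap + 1  [with Defects=7, Scrap=9]  = -19

-19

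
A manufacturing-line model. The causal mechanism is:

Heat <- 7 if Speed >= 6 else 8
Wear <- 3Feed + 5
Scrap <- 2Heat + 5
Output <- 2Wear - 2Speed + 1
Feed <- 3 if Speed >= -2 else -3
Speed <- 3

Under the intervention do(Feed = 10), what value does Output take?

65

Under do(Feed=10), the mechanism Feed <- 3 if Speed >= -2 else -3 is discarded; Feed is fixed at 10.
Wear = 3Feed + 5  [with Feed=10]  = 35
Output = 2Wear - 2Speed + 1  [with Wear=35, Speed=3]  = 65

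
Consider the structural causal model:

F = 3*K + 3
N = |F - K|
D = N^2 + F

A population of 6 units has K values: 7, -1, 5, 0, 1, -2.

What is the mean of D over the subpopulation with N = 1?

-0.5

Conditioning on N=1 selects the 2 unit(s) with K ∈ {-1, -2}. Their D values: 1, -2. Mean = -0.5.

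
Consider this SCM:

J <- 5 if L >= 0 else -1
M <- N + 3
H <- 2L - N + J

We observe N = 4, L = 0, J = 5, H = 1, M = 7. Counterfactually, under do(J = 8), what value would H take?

The intervention breaks the incoming arrows to J: J <- 5 if L >= 0 else -1 no longer applies, and J = 8.
H = 2L - N + J  [with L=0, N=4, J=8]  = 4

4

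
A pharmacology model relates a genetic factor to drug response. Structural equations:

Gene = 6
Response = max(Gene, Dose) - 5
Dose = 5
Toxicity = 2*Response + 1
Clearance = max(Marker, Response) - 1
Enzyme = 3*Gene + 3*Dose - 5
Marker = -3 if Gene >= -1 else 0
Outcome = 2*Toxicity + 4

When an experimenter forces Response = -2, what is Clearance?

-3

Under do(Response=-2), the mechanism Response = max(Gene, Dose) - 5 is discarded; Response is fixed at -2.
Marker = -3 if Gene >= -1 else 0  [with Gene=6]  = -3
Clearance = max(Marker, Response) - 1  [with Marker=-3, Response=-2]  = -3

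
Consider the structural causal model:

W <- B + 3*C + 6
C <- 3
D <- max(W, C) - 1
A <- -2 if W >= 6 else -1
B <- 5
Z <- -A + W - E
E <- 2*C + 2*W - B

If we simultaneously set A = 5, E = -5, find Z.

Setting A = 5, E = -5 by intervention discards those variables' equations.
W = B + 3*C + 6  [with B=5, C=3]  = 20
Z = -A + W - E  [with A=5, W=20, E=-5]  = 20

20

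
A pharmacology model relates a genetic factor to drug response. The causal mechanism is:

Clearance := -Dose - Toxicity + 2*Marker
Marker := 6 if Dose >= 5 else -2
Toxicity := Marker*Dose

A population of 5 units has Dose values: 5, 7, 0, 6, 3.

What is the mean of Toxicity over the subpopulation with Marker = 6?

E[Toxicity|Marker=6] averages over only the 3 units with Marker=6 (Dose = 5, 7, 6): Toxicity = 30, 42, 36, mean 36.

36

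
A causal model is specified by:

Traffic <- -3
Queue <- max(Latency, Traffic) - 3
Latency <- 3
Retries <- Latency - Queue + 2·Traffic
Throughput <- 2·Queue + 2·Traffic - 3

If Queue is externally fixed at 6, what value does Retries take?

The intervention breaks the incoming arrows to Queue: Queue <- max(Latency, Traffic) - 3 no longer applies, and Queue = 6.
Retries = Latency - Queue + 2·Traffic  [with Latency=3, Queue=6, Traffic=-3]  = -9

-9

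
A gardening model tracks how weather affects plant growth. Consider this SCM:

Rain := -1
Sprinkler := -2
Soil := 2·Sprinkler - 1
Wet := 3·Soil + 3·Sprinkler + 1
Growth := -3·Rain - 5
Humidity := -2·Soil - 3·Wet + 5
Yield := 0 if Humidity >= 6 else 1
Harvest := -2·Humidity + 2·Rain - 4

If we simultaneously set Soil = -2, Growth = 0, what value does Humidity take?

42

Setting Soil = -2, Growth = 0 by intervention discards those variables' equations.
Wet = 3·Soil + 3·Sprinkler + 1  [with Soil=-2, Sprinkler=-2]  = -11
Humidity = -2·Soil - 3·Wet + 5  [with Soil=-2, Wet=-11]  = 42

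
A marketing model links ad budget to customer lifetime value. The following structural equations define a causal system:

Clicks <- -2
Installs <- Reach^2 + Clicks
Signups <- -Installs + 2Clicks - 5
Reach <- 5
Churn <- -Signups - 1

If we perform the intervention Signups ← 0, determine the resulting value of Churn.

-1

Intervening sets Signups = 0 and removes its equation (Signups <- -Installs + 2Clicks - 5).
Churn = -Signups - 1  [with Signups=0]  = -1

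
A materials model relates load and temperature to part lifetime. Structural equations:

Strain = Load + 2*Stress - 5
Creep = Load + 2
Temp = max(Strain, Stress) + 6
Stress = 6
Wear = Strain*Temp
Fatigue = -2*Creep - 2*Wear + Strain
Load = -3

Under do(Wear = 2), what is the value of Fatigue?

Intervening sets Wear = 2 and removes its equation (Wear = Strain*Temp).
Strain = Load + 2*Stress - 5  [with Load=-3, Stress=6]  = 4
Creep = Load + 2  [with Load=-3]  = -1
Fatigue = -2*Creep - 2*Wear + Strain  [with Creep=-1, Wear=2, Strain=4]  = 2

2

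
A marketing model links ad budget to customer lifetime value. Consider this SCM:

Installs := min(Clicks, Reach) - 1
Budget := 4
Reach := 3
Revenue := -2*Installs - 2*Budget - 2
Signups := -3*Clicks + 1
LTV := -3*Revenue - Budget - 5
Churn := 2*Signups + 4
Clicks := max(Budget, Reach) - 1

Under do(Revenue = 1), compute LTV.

-12

do(Revenue=1) replaces the equation Revenue := -2*Installs - 2*Budget - 2 with the constant Revenue = 1.
LTV = -3*Revenue - Budget - 5  [with Revenue=1, Budget=4]  = -12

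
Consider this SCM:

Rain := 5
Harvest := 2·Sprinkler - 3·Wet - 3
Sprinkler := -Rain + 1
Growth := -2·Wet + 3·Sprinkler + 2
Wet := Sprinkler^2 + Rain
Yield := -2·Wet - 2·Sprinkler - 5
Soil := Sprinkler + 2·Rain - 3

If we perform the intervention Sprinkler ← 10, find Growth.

-178

do(Sprinkler=10) replaces the equation Sprinkler := -Rain + 1 with the constant Sprinkler = 10.
Wet = Sprinkler^2 + Rain  [with Sprinkler=10, Rain=5]  = 105
Growth = -2·Wet + 3·Sprinkler + 2  [with Wet=105, Sprinkler=10]  = -178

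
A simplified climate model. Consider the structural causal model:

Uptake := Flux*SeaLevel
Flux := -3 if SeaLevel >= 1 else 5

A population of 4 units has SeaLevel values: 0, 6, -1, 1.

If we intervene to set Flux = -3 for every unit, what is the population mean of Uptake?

-4.5

do(Flux=-3) breaks Flux's dependence on SeaLevel. With Flux=-3 fixed, Uptake across the units is 0, -18, 3, -3, mean -4.5.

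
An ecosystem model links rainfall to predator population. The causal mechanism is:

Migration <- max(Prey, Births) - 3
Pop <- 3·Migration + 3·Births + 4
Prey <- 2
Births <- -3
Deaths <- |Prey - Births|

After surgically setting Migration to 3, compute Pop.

4

Intervening sets Migration = 3 and removes its equation (Migration <- max(Prey, Births) - 3).
Pop = 3·Migration + 3·Births + 4  [with Migration=3, Births=-3]  = 4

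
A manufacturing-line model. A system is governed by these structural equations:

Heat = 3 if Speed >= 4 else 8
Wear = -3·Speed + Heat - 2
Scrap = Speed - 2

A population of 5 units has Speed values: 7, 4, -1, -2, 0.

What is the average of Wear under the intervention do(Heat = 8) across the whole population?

1.2

Every unit gets Heat=8 under the intervention. Wear values become -15, -6, 9, 12, 6; E[Wear|do(Heat=8)] = 1.2.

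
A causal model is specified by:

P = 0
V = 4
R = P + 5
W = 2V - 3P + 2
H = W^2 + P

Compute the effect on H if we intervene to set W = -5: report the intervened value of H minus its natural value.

Intervening sets W = -5 and removes its equation (W = 2V - 3P + 2).
H = W^2 + P  [with W=-5, P=0]  = 25
Without intervention: W = 2V - 3P + 2  [with V=4, P=0]  = 10; H = W^2 + P  [with W=10, P=0]  = 100.
Change = 25 − 100 = -75.

-75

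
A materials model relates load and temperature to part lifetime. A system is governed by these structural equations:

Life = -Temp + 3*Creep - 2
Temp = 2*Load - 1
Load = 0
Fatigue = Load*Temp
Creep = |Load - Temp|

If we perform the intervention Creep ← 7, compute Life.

20

do(Creep=7) replaces the equation Creep = |Load - Temp| with the constant Creep = 7.
Temp = 2*Load - 1  [with Load=0]  = -1
Life = -Temp + 3*Creep - 2  [with Temp=-1, Creep=7]  = 20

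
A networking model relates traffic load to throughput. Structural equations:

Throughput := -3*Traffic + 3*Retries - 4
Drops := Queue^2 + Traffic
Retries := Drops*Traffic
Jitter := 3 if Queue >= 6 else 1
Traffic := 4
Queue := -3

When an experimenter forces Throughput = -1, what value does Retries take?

do(Throughput=-1) replaces the equation Throughput := -3*Traffic + 3*Retries - 4 with the constant Throughput = -1.
No directed path runs from Throughput to Retries, so Retries keeps its natural value.
Drops = Queue^2 + Traffic  [with Queue=-3, Traffic=4]  = 13
Retries = Drops*Traffic  [with Drops=13, Traffic=4]  = 52

52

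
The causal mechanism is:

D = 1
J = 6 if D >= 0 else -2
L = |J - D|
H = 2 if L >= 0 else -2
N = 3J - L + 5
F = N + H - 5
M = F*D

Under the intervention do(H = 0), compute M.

The intervention breaks the incoming arrows to H: H = 2 if L >= 0 else -2 no longer applies, and H = 0.
J = 6 if D >= 0 else -2  [with D=1]  = 6
L = |J - D|  [with J=6, D=1]  = 5
N = 3J - L + 5  [with J=6, L=5]  = 18
F = N + H - 5  [with N=18, H=0]  = 13
M = F*D  [with F=13, D=1]  = 13

13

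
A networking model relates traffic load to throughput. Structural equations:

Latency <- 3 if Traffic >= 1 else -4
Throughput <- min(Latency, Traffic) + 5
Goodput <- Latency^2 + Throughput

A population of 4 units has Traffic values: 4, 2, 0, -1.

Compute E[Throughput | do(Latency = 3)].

6

Under do(Latency=3), Latency's equation is replaced by Latency=3 for every unit. Per-unit Throughput: 8, 7, 5, 4. Mean = 6.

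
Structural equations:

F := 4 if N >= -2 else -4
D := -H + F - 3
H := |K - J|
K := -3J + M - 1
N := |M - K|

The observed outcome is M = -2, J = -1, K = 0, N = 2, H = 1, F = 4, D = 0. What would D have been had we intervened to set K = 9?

-9

The intervention breaks the incoming arrows to K: K := -3J + M - 1 no longer applies, and K = 9.
N = |M - K|  [with M=-2, K=9]  = 11
H = |K - J|  [with K=9, J=-1]  = 10
F = 4 if N >= -2 else -4  [with N=11]  = 4
D = -H + F - 3  [with H=10, F=4]  = -9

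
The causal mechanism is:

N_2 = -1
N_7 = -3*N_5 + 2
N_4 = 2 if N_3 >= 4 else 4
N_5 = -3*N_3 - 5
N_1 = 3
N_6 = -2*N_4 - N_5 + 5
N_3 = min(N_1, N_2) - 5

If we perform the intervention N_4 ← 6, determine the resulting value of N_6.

Under do(N_4=6), the mechanism N_4 = 2 if N_3 >= 4 else 4 is discarded; N_4 is fixed at 6.
N_3 = min(N_1, N_2) - 5  [with N_1=3, N_2=-1]  = -6
N_5 = -3*N_3 - 5  [with N_3=-6]  = 13
N_6 = -2*N_4 - N_5 + 5  [with N_4=6, N_5=13]  = -20

-20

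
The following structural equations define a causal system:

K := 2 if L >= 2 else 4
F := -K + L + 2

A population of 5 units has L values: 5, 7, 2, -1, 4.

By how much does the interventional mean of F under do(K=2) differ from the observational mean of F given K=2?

do(K=2) breaks K's dependence on L. With K=2 fixed, F across the units is 5, 7, 2, -1, 4, mean 3.4.
Observing K=2 restricts to units where K's equation naturally yields 2: L ∈ {5, 7, 2, 4}. In that subpopulation F = 5, 7, 2, 4, mean 4.5.
Difference = 3.4 − 4.5 = -1.1.

-1.1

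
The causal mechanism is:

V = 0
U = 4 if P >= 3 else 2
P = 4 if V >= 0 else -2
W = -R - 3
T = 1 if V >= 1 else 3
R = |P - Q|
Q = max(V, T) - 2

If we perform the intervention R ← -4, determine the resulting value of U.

4

The intervention breaks the incoming arrows to R: R = |P - Q| no longer applies, and R = -4.
Since U is not a descendant of the intervened variable, it is unaffected.
P = 4 if V >= 0 else -2  [with V=0]  = 4
U = 4 if P >= 3 else 2  [with P=4]  = 4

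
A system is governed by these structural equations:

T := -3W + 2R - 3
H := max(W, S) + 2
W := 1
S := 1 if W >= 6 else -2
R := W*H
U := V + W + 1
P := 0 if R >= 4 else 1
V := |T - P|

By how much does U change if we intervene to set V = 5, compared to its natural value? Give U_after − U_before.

do(V=5) replaces the equation V := |T - P| with the constant V = 5.
U = V + W + 1  [with V=5, W=1]  = 7
Without intervention: S = 1 if W >= 6 else -2  [with W=1]  = -2; H = max(W, S) + 2  [with W=1, S=-2]  = 3; R = W*H  [with W=1, H=3]  = 3; P = 0 if R >= 4 else 1  [with R=3]  = 1; T = -3W + 2R - 3  [with W=1, R=3]  = 0; V = |T - P|  [with T=0, P=1]  = 1; U = V + W + 1  [with V=1, W=1]  = 3.
Change = 7 − 3 = 4.

4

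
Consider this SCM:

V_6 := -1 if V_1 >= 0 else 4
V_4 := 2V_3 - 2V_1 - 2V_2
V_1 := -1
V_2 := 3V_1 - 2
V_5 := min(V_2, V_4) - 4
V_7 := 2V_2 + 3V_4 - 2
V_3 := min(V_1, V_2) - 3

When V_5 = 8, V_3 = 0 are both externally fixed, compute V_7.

24

The joint intervention fixes V_5 = 8, V_3 = 0, removing each variable's own equation.
V_2 = 3V_1 - 2  [with V_1=-1]  = -5
V_4 = 2V_3 - 2V_1 - 2V_2  [with V_3=0, V_1=-1, V_2=-5]  = 12
V_7 = 2V_2 + 3V_4 - 2  [with V_2=-5, V_4=12]  = 24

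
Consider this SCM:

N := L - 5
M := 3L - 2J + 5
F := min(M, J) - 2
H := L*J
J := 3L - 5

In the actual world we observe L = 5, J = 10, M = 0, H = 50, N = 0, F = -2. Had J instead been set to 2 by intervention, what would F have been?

0

Under do(J=2), the mechanism J := 3L - 5 is discarded; J is fixed at 2.
M = 3L - 2J + 5  [with L=5, J=2]  = 16
F = min(M, J) - 2  [with M=16, J=2]  = 0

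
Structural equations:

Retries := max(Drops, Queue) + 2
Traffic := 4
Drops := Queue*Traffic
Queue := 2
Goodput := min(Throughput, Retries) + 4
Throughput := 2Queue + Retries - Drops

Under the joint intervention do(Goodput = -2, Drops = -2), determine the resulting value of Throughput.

Under do(Goodput = -2, Drops = -2), each intervened variable's structural equation is replaced by its fixed value.
Retries = max(Drops, Queue) + 2  [with Drops=-2, Queue=2]  = 4
Throughput = 2Queue + Retries - Drops  [with Queue=2, Retries=4, Drops=-2]  = 10

10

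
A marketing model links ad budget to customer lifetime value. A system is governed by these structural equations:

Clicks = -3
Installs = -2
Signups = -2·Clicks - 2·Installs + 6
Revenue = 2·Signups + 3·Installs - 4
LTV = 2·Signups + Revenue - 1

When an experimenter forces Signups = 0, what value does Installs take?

-2

Under do(Signups=0), the mechanism Signups = -2·Clicks - 2·Installs + 6 is discarded; Signups is fixed at 0.
Since Installs is not a descendant of the intervened variable, it is unaffected.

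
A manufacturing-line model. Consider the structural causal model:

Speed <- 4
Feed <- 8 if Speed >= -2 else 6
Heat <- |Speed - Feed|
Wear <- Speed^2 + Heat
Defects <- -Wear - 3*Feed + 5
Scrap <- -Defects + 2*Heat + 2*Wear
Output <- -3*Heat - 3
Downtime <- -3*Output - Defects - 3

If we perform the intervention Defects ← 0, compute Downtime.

42

do(Defects=0) replaces the equation Defects <- -Wear - 3*Feed + 5 with the constant Defects = 0.
Feed = 8 if Speed >= -2 else 6  [with Speed=4]  = 8
Heat = |Speed - Feed|  [with Speed=4, Feed=8]  = 4
Output = -3*Heat - 3  [with Heat=4]  = -15
Downtime = -3*Output - Defects - 3  [with Output=-15, Defects=0]  = 42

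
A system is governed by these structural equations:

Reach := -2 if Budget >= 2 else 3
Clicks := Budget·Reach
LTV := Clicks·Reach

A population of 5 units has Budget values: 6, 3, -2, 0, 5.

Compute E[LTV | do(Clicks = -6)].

0

Every unit gets Clicks=-6 under the intervention. LTV values become 12, 12, -18, -18, 12; E[LTV|do(Clicks=-6)] = 0.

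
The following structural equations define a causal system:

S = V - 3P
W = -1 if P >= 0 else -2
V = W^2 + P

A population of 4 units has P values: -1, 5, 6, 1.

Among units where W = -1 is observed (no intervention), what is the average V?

Observing W=-1 restricts to units where W's equation naturally yields -1: P ∈ {5, 6, 1}. In that subpopulation V = 6, 7, 2, mean 5.

5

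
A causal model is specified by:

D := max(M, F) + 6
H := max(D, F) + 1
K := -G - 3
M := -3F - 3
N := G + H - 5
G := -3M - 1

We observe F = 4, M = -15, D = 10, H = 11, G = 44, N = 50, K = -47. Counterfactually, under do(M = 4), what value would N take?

Under do(M=4), the mechanism M := -3F - 3 is discarded; M is fixed at 4.
D = max(M, F) + 6  [with M=4, F=4]  = 10
H = max(D, F) + 1  [with D=10, F=4]  = 11
G = -3M - 1  [with M=4]  = -13
N = G + H - 5  [with G=-13, H=11]  = -7

-7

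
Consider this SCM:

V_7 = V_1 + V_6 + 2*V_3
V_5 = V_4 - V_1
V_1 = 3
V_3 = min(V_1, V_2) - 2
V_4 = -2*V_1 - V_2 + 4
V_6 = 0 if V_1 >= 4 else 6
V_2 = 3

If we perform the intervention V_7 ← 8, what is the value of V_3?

1

Intervening sets V_7 = 8 and removes its equation (V_7 = V_1 + V_6 + 2*V_3).
V_3 is not downstream of the intervention, so its value is determined by the original equations.
V_3 = min(V_1, V_2) - 2  [with V_1=3, V_2=3]  = 1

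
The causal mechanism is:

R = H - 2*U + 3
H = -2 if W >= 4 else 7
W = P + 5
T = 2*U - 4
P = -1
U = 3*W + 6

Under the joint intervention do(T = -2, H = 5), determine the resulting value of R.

The joint intervention fixes T = -2, H = 5, removing each variable's own equation.
W = P + 5  [with P=-1]  = 4
U = 3*W + 6  [with W=4]  = 18
R = H - 2*U + 3  [with H=5, U=18]  = -28

-28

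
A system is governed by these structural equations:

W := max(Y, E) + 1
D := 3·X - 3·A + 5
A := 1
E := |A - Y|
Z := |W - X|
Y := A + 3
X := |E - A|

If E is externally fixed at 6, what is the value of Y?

Under do(E=6), the mechanism E := |A - Y| is discarded; E is fixed at 6.
Since Y is not a descendant of the intervened variable, it is unaffected.
Y = A + 3  [with A=1]  = 4

4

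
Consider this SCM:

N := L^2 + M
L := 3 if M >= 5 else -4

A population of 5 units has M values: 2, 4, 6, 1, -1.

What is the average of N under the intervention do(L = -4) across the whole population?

18.4

do(L=-4) breaks L's dependence on M. With L=-4 fixed, N across the units is 18, 20, 22, 17, 15, mean 18.4.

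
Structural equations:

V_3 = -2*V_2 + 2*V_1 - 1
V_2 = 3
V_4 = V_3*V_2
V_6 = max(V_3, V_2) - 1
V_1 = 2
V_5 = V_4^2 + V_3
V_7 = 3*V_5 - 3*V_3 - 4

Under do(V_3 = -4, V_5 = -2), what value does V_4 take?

-12

The joint intervention fixes V_3 = -4, V_5 = -2, removing each variable's own equation.
V_4 = V_3*V_2  [with V_3=-4, V_2=3]  = -12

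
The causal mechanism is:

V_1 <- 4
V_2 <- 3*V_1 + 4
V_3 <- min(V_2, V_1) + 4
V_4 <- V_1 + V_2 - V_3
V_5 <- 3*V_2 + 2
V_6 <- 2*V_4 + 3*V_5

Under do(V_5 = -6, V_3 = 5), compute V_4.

15

Under do(V_5 = -6, V_3 = 5), each intervened variable's structural equation is replaced by its fixed value.
V_2 = 3*V_1 + 4  [with V_1=4]  = 16
V_4 = V_1 + V_2 - V_3  [with V_1=4, V_2=16, V_3=5]  = 15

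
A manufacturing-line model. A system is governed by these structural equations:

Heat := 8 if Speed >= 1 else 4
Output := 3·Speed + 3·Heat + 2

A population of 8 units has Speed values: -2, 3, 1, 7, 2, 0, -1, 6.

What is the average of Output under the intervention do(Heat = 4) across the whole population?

Under do(Heat=4), Heat's equation is replaced by Heat=4 for every unit. Per-unit Output: 8, 23, 17, 35, 20, 14, 11, 32. Mean = 20.

20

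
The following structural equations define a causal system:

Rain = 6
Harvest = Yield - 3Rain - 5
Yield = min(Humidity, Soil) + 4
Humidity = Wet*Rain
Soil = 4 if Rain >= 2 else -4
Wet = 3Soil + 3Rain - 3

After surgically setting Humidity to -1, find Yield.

3

Intervening sets Humidity = -1 and removes its equation (Humidity = Wet*Rain).
Soil = 4 if Rain >= 2 else -4  [with Rain=6]  = 4
Yield = min(Humidity, Soil) + 4  [with Humidity=-1, Soil=4]  = 3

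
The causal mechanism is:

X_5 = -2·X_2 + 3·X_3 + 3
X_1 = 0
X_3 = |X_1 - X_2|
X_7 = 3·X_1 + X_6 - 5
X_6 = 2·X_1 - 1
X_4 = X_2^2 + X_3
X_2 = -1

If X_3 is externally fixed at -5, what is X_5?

do(X_3=-5) replaces the equation X_3 = |X_1 - X_2| with the constant X_3 = -5.
X_5 = -2·X_2 + 3·X_3 + 3  [with X_2=-1, X_3=-5]  = -10

-10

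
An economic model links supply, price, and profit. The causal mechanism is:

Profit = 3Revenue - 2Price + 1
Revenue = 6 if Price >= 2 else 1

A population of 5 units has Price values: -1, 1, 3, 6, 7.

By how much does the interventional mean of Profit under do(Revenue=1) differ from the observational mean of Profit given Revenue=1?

do(Revenue=1) breaks Revenue's dependence on Price. With Revenue=1 fixed, Profit across the units is 6, 2, -2, -8, -10, mean -2.4.
Observing Revenue=1 restricts to units where Revenue's equation naturally yields 1: Price ∈ {-1, 1}. In that subpopulation Profit = 6, 2, mean 4.
Difference = -2.4 − 4 = -6.4.

-6.4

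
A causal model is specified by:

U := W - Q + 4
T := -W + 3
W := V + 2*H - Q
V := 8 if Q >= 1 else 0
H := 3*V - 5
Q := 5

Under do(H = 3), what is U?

8

do(H=3) replaces the equation H := 3*V - 5 with the constant H = 3.
V = 8 if Q >= 1 else 0  [with Q=5]  = 8
W = V + 2*H - Q  [with V=8, H=3, Q=5]  = 9
U = W - Q + 4  [with W=9, Q=5]  = 8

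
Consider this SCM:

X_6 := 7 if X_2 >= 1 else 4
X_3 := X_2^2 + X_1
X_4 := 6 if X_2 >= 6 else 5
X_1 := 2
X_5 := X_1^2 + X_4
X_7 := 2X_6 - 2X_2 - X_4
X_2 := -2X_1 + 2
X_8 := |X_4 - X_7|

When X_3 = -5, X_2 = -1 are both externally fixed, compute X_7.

5

The joint intervention fixes X_3 = -5, X_2 = -1, removing each variable's own equation.
X_4 = 6 if X_2 >= 6 else 5  [with X_2=-1]  = 5
X_6 = 7 if X_2 >= 1 else 4  [with X_2=-1]  = 4
X_7 = 2X_6 - 2X_2 - X_4  [with X_6=4, X_2=-1, X_4=5]  = 5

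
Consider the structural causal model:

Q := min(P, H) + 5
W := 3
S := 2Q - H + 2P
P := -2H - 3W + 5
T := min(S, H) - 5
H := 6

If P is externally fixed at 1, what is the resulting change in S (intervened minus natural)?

do(P=1) replaces the equation P := -2H - 3W + 5 with the constant P = 1.
Q = min(P, H) + 5  [with P=1, H=6]  = 6
S = 2Q - H + 2P  [with Q=6, H=6, P=1]  = 8
Without intervention: P = -2H - 3W + 5  [with H=6, W=3]  = -16; Q = min(P, H) + 5  [with P=-16, H=6]  = -11; S = 2Q - H + 2P  [with Q=-11, H=6, P=-16]  = -60.
Change = 8 − (-60) = 68.

68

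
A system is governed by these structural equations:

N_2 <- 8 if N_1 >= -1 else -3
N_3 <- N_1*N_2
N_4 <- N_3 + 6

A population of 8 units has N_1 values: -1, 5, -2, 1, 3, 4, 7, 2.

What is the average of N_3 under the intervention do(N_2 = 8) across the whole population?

19

Every unit gets N_2=8 under the intervention. N_3 values become -8, 40, -16, 8, 24, 32, 56, 16; E[N_3|do(N_2=8)] = 19.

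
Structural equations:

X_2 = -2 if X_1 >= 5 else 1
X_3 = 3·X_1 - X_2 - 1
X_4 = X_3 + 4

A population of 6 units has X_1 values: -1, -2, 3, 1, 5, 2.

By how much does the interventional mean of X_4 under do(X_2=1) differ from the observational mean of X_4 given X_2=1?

2.2

Under do(X_2=1), X_2's equation is replaced by X_2=1 for every unit. Per-unit X_4: -1, -4, 11, 5, 17, 8. Mean = 6.
E[X_4|X_2=1] averages over only the 5 units with X_2=1 (X_1 = -1, -2, 3, 1, 2): X_4 = -1, -4, 11, 5, 8, mean 3.8.
Difference = 6 − 3.8 = 2.2.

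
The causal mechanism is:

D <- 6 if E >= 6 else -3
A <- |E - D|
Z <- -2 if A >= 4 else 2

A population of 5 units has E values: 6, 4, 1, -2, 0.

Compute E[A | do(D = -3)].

do(D=-3) breaks D's dependence on E. With D=-3 fixed, A across the units is 9, 7, 4, 1, 3, mean 4.8.

4.8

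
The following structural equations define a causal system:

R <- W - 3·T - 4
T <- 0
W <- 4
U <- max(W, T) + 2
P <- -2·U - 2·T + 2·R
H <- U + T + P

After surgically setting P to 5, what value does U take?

6

do(P=5) replaces the equation P <- -2·U - 2·T + 2·R with the constant P = 5.
U is not downstream of the intervention, so its value is determined by the original equations.
U = max(W, T) + 2  [with W=4, T=0]  = 6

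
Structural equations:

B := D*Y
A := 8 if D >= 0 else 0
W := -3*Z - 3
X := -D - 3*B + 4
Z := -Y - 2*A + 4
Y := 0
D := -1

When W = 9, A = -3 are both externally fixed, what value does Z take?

Setting W = 9, A = -3 by intervention discards those variables' equations.
Z = -Y - 2*A + 4  [with Y=0, A=-3]  = 10

10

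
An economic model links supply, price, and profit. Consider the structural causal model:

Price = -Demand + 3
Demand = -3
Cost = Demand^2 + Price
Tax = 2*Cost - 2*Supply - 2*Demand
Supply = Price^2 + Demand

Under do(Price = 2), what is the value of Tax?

do(Price=2) replaces the equation Price = -Demand + 3 with the constant Price = 2.
Supply = Price^2 + Demand  [with Price=2, Demand=-3]  = 1
Cost = Demand^2 + Price  [with Demand=-3, Price=2]  = 11
Tax = 2*Cost - 2*Supply - 2*Demand  [with Cost=11, Supply=1, Demand=-3]  = 26

26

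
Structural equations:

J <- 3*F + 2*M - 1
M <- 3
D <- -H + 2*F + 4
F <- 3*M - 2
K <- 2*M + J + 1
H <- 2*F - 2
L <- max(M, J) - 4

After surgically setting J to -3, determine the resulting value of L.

-1

The intervention breaks the incoming arrows to J: J <- 3*F + 2*M - 1 no longer applies, and J = -3.
L = max(M, J) - 4  [with M=3, J=-3]  = -1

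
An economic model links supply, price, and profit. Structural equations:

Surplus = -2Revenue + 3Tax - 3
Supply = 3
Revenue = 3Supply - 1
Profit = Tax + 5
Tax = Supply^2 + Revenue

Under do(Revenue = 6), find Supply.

3

Under do(Revenue=6), the mechanism Revenue = 3Supply - 1 is discarded; Revenue is fixed at 6.
Supply is not downstream of the intervention, so its value is determined by the original equations.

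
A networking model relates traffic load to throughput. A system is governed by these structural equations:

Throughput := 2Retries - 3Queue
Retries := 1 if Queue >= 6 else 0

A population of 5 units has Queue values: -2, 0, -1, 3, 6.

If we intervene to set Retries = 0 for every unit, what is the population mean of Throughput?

-3.6

The intervention sets Retries=0 in all 5 units regardless of Queue. Recomputing Throughput per unit gives 6, 0, 3, -9, -18; average -3.6.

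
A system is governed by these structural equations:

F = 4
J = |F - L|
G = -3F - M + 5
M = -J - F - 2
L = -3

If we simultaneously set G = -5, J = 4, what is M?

Under do(G = -5, J = 4), each intervened variable's structural equation is replaced by its fixed value.
M = -J - F - 2  [with J=4, F=4]  = -10

-10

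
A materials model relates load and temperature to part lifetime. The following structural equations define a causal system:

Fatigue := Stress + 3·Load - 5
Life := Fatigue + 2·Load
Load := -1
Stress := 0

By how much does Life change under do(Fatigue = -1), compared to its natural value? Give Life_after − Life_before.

The intervention breaks the incoming arrows to Fatigue: Fatigue := Stress + 3·Load - 5 no longer applies, and Fatigue = -1.
Life = Fatigue + 2·Load  [with Fatigue=-1, Load=-1]  = -3
Without intervention: Fatigue = Stress + 3·Load - 5  [with Stress=0, Load=-1]  = -8; Life = Fatigue + 2·Load  [with Fatigue=-8, Load=-1]  = -10.
Change = -3 − (-10) = 7.

7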